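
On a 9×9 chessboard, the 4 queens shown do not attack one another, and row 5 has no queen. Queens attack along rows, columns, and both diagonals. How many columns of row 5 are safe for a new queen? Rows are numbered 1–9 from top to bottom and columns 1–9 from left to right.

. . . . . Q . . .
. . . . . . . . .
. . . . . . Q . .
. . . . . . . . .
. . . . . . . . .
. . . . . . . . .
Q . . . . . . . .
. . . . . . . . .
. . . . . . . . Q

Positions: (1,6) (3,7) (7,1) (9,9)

2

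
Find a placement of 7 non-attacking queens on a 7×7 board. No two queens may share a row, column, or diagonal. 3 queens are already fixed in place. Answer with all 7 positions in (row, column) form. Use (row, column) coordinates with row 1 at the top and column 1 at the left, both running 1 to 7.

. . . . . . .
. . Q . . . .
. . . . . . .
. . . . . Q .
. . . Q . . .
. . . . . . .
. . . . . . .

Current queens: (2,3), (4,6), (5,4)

(1,5) (2,3) (3,1) (4,6) (5,4) (6,2) (7,7)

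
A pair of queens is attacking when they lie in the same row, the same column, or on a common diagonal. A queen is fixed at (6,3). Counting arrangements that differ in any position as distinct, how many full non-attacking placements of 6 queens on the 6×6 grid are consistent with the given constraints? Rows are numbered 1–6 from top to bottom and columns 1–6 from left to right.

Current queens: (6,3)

1

Branch on row 1: col 1 → 0; col 2 → 0; col 4 → 1; col 5 → 0; col 6 → 0.
Sum: 0 + 0 + 1 + 0 + 0 = 1.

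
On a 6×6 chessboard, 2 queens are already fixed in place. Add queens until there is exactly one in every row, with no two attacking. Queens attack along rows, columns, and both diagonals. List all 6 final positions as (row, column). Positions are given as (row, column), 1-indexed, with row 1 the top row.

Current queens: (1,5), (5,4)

Row 2: attacked by (1,5)→{4,5,6}; (5,4)→{1,4}. Safe: 2, 3. Place at column 3.
Row 3: attacked by (1,5)→{3,5}; (2,3)→{2,3,4}; (5,4)→{2,4,6}. Safe: 1. Place at column 1.
Row 4: attacked by (1,5)→{2,5}; (2,3)→{1,3,5}; (3,1)→{1,2}; (5,4)→{3,4,5}. Safe: 6. Place at column 6.
Row 6: attacked by (1,5)→{5}; (2,3)→{3}; (3,1)→{1,4}; (4,6)→{4,6}; (5,4)→{3,4,5}. Safe: 2. Place at column 2.
Columns [5, 3, 1, 6, 4, 2], r−c [-4, -1, 2, -2, 1, 4], r+c [6, 5, 4, 10, 9, 8] are all distinct, so no two queens attack.

(1,5) (2,3) (3,1) (4,6) (5,4) (6,2)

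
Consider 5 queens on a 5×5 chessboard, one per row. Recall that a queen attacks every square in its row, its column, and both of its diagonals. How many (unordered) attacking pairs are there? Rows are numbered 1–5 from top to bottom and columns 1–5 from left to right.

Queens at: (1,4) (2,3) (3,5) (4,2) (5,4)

2

Same column: (1,4)–(5,4) (column 4).
Same diagonal: (1,4)–(2,3) (|1−2| = |4−3| = 1).
Total attacking pairs: 2.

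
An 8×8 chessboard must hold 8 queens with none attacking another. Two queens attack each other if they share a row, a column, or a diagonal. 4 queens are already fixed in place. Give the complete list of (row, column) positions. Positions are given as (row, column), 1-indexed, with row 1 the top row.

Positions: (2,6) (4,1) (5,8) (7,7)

(1,3) (2,6) (3,4) (4,1) (5,8) (6,5) (7,7) (8,2)

Row 1: attacked by (2,6)→{5,6,7}; (4,1)→{1,4}; (5,8)→{4,8}; (7,7)→{1,7}. Safe: 2, 3. Place at column 3.
Row 3: attacked by (1,3)→{1,3,5}; (2,6)→{5,6,7}; (4,1)→{1,2}; (5,8)→{6,8}; (7,7)→{3,7}. Safe: 4. Place at column 4.
Row 6: attacked by (1,3)→{3,8}; (2,6)→{2,6}; (3,4)→{1,4,7}; (4,1)→{1,3}; (5,8)→{7,8}; (7,7)→{6,7,8}. Safe: 5. Place at column 5.
Row 8: attacked by (1,3)→{3}; (2,6)→{6}; (3,4)→{4}; (4,1)→{1,5}; (5,8)→{5,8}; (6,5)→{3,5,7}; (7,7)→{6,7,8}. Safe: 2. Place at column 2.
Columns [3, 6, 4, 1, 8, 5, 7, 2], r−c [-2, -4, -1, 3, -3, 1, 0, 6], r+c [4, 8, 7, 5, 13, 11, 14, 10] are all distinct, so no two queens attack.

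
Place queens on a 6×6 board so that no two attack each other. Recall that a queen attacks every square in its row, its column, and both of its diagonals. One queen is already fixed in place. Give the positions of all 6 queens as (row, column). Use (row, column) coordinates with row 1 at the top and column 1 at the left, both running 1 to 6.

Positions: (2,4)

Row 1: attacked by (2,4)→{3,4,5}. Safe: 1, 2, 6. Place at column 2.
Row 3: attacked by (1,2)→{2,4}; (2,4)→{3,4,5}. Safe: 1, 6. Place at column 6.
Row 4: attacked by (1,2)→{2,5}; (2,4)→{2,4,6}; (3,6)→{5,6}. Safe: 1, 3. Place at column 1.
Row 5: attacked by (1,2)→{2,6}; (2,4)→{1,4}; (3,6)→{4,6}; (4,1)→{1,2}. Safe: 3, 5. Place at column 3.
Row 6: attacked by (1,2)→{2}; (2,4)→{4}; (3,6)→{3,6}; (4,1)→{1,3}; (5,3)→{2,3,4}. Safe: 5. Place at column 5.
Columns [2, 4, 6, 1, 3, 5], r−c [-1, -2, -3, 3, 2, 1], r+c [3, 6, 9, 5, 8, 11] are all distinct, so no two queens attack.

(1,2) (2,4) (3,6) (4,1) (5,3) (6,5)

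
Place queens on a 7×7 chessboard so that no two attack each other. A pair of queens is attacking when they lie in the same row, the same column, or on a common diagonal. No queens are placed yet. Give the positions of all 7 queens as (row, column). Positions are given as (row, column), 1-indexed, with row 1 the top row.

(1,7) (2,2) (3,4) (4,6) (5,1) (6,3) (7,5)

Row 1: Safe: 1, 2, 3, 4, 5, 6, 7. Place at column 7.
Row 2: attacked by (1,7)→{6,7}. Safe: 1, 2, 3, 4, 5. Place at column 2.
Row 3: attacked by (1,7)→{5,7}; (2,2)→{1,2,3}. Safe: 4, 6. Place at column 4.
Row 4: attacked by (1,7)→{4,7}; (2,2)→{2,4}; (3,4)→{3,4,5}. Safe: 1, 6. Place at column 6.
Row 5: attacked by (1,7)→{3,7}; (2,2)→{2,5}; (3,4)→{2,4,6}; (4,6)→{5,6,7}. Safe: 1. Place at column 1.
Row 6: attacked by (1,7)→{2,7}; (2,2)→{2,6}; (3,4)→{1,4,7}; (4,6)→{4,6}; (5,1)→{1,2}. Safe: 3, 5. Place at column 3.
Row 7: attacked by (1,7)→{1,7}; (2,2)→{2,7}; (3,4)→{4}; (4,6)→{3,6}; (5,1)→{1,3}; (6,3)→{2,3,4}. Safe: 5. Place at column 5.
Columns [7, 2, 4, 6, 1, 3, 5], r−c [-6, 0, -1, -2, 4, 3, 2], r+c [8, 4, 7, 10, 6, 9, 12] are all distinct, so no two queens attack.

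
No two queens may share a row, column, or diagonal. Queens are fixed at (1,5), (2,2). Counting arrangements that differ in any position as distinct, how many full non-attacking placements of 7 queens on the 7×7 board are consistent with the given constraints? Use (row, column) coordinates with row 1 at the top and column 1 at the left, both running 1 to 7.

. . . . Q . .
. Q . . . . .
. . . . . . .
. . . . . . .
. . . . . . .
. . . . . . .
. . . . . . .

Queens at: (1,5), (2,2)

Branch on row 3: col 4 → 0; col 6 → 1.
Sum: 0 + 1 = 1.

1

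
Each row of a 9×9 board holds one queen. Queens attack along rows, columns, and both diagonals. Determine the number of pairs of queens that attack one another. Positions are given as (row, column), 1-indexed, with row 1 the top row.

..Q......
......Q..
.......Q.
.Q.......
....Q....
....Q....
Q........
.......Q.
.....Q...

Same column: (3,8)–(8,8) (column 8); (5,5)–(6,5) (column 5).
Same diagonal: (2,7)–(3,8) (|2−3| = |7−8| = 1); (3,8)–(6,5) (|3−6| = |8−5| = 3); (5,5)–(8,8) (|5−8| = |5−8| = 3).
Total attacking pairs: 5.

5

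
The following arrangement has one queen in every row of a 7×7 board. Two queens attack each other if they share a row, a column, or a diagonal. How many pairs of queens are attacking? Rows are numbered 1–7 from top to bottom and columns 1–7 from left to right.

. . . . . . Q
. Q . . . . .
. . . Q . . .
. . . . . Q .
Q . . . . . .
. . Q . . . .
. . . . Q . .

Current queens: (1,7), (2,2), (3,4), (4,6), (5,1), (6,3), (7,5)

All columns are distinct and no two queens satisfy |Δrow| = |Δcol|, so no pair attacks.

0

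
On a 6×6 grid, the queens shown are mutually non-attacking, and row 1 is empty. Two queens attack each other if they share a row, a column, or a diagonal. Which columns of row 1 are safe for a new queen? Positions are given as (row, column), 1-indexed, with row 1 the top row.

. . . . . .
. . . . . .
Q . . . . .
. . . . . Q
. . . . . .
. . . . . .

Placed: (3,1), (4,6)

(3,1) attacks row 1 at column 1 and diagonals 3.
(4,6) attacks row 1 at column 6 and diagonals 3.
Attacked columns: {1, 3, 6}. Safe: {2, 4, 5}.

columns 2, 4, 5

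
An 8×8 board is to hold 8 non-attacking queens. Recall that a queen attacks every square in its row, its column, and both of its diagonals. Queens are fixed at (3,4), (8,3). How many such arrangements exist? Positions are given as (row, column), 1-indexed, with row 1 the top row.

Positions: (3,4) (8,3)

Branch on row 1: col 1 → 1; col 5 → 2; col 7 → 0; col 8 → 0.
Sum: 1 + 2 + 0 + 0 = 3.

3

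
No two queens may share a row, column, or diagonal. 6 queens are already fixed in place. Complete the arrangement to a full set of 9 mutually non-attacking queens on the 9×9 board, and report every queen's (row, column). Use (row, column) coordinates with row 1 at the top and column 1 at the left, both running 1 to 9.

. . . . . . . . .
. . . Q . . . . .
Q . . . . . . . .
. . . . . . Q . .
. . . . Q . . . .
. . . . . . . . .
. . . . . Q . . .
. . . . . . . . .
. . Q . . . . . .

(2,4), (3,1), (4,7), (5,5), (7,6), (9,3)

Row 1: attacked by (2,4)→{3,4,5}; (3,1)→{1,3}; (4,7)→{4,7}; (5,5)→{1,5,9}; (7,6)→{6}; (9,3)→{3}. Safe: 2, 8. Place at column 8.
Row 6: attacked by (1,8)→{3,8}; (2,4)→{4,8}; (3,1)→{1,4}; (4,7)→{5,7,9}; (5,5)→{4,5,6}; (7,6)→{5,6,7}; (9,3)→{3,6}. Safe: 2. Place at column 2.
Row 8: attacked by (1,8)→{1,8}; (2,4)→{4}; (3,1)→{1,6}; (4,7)→{3,7}; (5,5)→{2,5,8}; (6,2)→{2,4}; (7,6)→{5,6,7}; (9,3)→{2,3,4}. Safe: 9. Place at column 9.
Columns [8, 4, 1, 7, 5, 2, 6, 9, 3], r−c [-7, -2, 2, -3, 0, 4, 1, -1, 6], r+c [9, 6, 4, 11, 10, 8, 13, 17, 12] are all distinct, so no two queens attack.

(1,8) (2,4) (3,1) (4,7) (5,5) (6,2) (7,6) (8,9) (9,3)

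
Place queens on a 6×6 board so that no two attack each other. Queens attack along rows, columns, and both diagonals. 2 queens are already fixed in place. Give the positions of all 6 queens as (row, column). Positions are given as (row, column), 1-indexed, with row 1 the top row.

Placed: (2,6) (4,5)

(1,3) (2,6) (3,2) (4,5) (5,1) (6,4)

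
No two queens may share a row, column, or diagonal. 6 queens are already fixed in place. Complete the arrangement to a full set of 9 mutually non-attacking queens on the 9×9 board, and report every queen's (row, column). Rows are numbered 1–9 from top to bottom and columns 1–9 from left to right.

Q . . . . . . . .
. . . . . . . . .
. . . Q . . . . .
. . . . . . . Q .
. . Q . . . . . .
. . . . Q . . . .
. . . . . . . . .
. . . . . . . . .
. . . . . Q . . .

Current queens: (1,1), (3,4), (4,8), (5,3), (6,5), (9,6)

(1,1) (2,7) (3,4) (4,8) (5,3) (6,5) (7,9) (8,2) (9,6)

Row 2: attacked by (1,1)→{1,2}; (3,4)→{3,4,5}; (4,8)→{6,8}; (5,3)→{3,6}; (6,5)→{1,5,9}; (9,6)→{6}. Safe: 7. Place at column 7.
Row 7: attacked by (1,1)→{1,7}; (2,7)→{2,7}; (3,4)→{4,8}; (4,8)→{5,8}; (5,3)→{1,3,5}; (6,5)→{4,5,6}; (9,6)→{4,6,8}. Safe: 9. Place at column 9.
Row 8: attacked by (1,1)→{1,8}; (2,7)→{1,7}; (3,4)→{4,9}; (4,8)→{4,8}; (5,3)→{3,6}; (6,5)→{3,5,7}; (7,9)→{8,9}; (9,6)→{5,6,7}. Safe: 2. Place at column 2.
Columns [1, 7, 4, 8, 3, 5, 9, 2, 6], r−c [0, -5, -1, -4, 2, 1, -2, 6, 3], r+c [2, 9, 7, 12, 8, 11, 16, 10, 15] are all distinct, so no two queens attack.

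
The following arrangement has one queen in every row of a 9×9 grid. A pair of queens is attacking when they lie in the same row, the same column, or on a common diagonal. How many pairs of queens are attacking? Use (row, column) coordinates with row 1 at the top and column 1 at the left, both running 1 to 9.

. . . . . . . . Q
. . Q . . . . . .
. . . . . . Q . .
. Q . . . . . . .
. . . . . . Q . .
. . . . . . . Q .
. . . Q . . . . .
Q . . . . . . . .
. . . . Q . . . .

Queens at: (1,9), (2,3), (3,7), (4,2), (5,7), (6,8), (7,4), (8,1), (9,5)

4

Same column: (3,7)–(5,7) (column 7).
Same diagonal: (1,9)–(3,7) (|1−3| = |9−7| = 2); (5,7)–(6,8) (|5−6| = |7−8| = 1); (6,8)–(9,5) (|6−9| = |8−5| = 3).
Total attacking pairs: 4.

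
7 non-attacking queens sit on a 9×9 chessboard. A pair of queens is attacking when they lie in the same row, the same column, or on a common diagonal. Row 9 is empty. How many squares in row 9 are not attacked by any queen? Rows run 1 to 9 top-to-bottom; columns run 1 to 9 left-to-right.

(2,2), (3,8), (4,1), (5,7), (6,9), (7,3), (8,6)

1

(2,2) attacks row 9 at column 2 and diagonals 9.
(3,8) attacks row 9 at column 8 and diagonals 2.
(4,1) attacks row 9 at column 1 and diagonals 6.
(5,7) attacks row 9 at column 7 and diagonals 3.
(6,9) attacks row 9 at column 9 and diagonals 6.
(7,3) attacks row 9 at column 3 and diagonals 1, 5.
(8,6) attacks row 9 at column 6 and diagonals 5, 7.
Attacked columns: {1, 2, 3, 5, 6, 7, 8, 9}. Safe: {4}.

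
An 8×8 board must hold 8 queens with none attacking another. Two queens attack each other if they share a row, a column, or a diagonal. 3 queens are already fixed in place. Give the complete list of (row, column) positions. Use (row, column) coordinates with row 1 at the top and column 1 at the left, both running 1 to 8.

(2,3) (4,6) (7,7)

(1,8) (2,3) (3,1) (4,6) (5,2) (6,5) (7,7) (8,4)

Row 1: attacked by (2,3)→{2,3,4}; (4,6)→{3,6}; (7,7)→{1,7}. Safe: 5, 8. Place at column 8.
Row 3: attacked by (1,8)→{6,8}; (2,3)→{2,3,4}; (4,6)→{5,6,7}; (7,7)→{3,7}. Safe: 1. Place at column 1.
Row 5: attacked by (1,8)→{4,8}; (2,3)→{3,6}; (3,1)→{1,3}; (4,6)→{5,6,7}; (7,7)→{5,7}. Safe: 2. Place at column 2.
Row 6: attacked by (1,8)→{3,8}; (2,3)→{3,7}; (3,1)→{1,4}; (4,6)→{4,6,8}; (5,2)→{1,2,3}; (7,7)→{6,7,8}. Safe: 5. Place at column 5.
Row 8: attacked by (1,8)→{1,8}; (2,3)→{3}; (3,1)→{1,6}; (4,6)→{2,6}; (5,2)→{2,5}; (6,5)→{3,5,7}; (7,7)→{6,7,8}. Safe: 4. Place at column 4.
Columns [8, 3, 1, 6, 2, 5, 7, 4], r−c [-7, -1, 2, -2, 3, 1, 0, 4], r+c [9, 5, 4, 10, 7, 11, 14, 12] are all distinct, so no two queens attack.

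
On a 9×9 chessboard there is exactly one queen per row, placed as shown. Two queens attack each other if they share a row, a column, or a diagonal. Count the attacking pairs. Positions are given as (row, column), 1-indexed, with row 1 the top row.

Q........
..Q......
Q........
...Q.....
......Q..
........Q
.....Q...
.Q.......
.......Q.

3

Same column: (1,1)–(3,1) (column 1).
Same diagonal: (1,1)–(4,4) (|1−4| = |1−4| = 3); (7,6)–(9,8) (|7−9| = |6−8| = 2).
Total attacking pairs: 3.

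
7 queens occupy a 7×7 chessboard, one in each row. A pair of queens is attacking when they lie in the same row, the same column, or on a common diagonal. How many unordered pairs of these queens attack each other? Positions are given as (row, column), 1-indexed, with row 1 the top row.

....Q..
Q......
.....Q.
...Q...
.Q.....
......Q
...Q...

2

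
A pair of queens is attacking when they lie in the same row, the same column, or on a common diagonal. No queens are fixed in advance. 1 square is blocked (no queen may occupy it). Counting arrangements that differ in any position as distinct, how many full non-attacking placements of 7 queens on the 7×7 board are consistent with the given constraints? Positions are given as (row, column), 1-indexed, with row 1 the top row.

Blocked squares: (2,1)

33

Branch on row 1: col 1 → 4; col 2 → 7; col 3 → 4; col 4 → 4; col 5 → 4; col 6 → 6; col 7 → 4.
Sum: 4 + 7 + 4 + 4 + 4 + 6 + 4 = 33.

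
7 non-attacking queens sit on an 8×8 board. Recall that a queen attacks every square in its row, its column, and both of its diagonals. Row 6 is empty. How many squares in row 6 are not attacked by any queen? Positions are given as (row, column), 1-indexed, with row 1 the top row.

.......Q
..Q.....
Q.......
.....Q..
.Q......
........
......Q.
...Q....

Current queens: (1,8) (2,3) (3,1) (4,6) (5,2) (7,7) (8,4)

1

(1,8) attacks row 6 at column 8 and diagonals 3.
(2,3) attacks row 6 at column 3 and diagonals 7.
(3,1) attacks row 6 at column 1 and diagonals 4.
(4,6) attacks row 6 at column 6 and diagonals 4, 8.
(5,2) attacks row 6 at column 2 and diagonals 1, 3.
(7,7) attacks row 6 at column 7 and diagonals 6, 8.
(8,4) attacks row 6 at column 4 and diagonals 2, 6.
Attacked columns: {1, 2, 3, 4, 6, 7, 8}. Safe: {5}.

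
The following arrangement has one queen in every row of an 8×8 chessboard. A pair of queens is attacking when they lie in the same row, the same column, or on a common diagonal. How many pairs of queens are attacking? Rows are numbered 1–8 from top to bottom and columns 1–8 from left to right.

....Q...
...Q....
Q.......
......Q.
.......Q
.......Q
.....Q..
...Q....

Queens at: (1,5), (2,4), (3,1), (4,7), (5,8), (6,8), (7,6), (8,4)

Same column: (2,4)–(8,4) (column 4); (5,8)–(6,8) (column 8).
Same diagonal: (1,5)–(2,4) (|1−2| = |5−4| = 1); (2,4)–(6,8) (|2−6| = |4−8| = 4); (4,7)–(5,8) (|4−5| = |7−8| = 1); (5,8)–(7,6) (|5−7| = |8−6| = 2).
Total attacking pairs: 6.

6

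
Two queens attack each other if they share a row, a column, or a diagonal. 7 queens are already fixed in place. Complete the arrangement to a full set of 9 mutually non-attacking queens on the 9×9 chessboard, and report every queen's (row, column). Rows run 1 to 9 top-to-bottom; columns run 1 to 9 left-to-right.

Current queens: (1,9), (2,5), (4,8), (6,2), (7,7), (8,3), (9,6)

(1,9) (2,5) (3,1) (4,8) (5,4) (6,2) (7,7) (8,3) (9,6)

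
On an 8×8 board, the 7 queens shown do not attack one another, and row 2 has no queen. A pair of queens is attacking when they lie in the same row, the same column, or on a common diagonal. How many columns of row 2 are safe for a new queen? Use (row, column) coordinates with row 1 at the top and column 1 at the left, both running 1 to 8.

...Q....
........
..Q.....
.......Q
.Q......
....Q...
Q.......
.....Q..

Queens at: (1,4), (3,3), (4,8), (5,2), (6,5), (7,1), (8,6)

1

(1,4) attacks row 2 at column 4 and diagonals 3, 5.
(3,3) attacks row 2 at column 3 and diagonals 2, 4.
(4,8) attacks row 2 at column 8 and diagonals 6.
(5,2) attacks row 2 at column 2 and diagonals 5.
(6,5) attacks row 2 at column 5 and diagonals 1.
(7,1) attacks row 2 at column 1 and diagonals 6.
(8,6) attacks row 2 at column 6.
Attacked columns: {1, 2, 3, 4, 5, 6, 8}. Safe: {7}.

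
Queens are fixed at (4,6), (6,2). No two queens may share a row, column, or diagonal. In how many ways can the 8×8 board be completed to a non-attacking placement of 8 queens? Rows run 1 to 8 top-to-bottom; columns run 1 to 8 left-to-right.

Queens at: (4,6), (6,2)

3

Branch on row 1: col 1 → 1; col 4 → 0; col 5 → 2; col 8 → 0.
Sum: 1 + 0 + 2 + 0 = 3.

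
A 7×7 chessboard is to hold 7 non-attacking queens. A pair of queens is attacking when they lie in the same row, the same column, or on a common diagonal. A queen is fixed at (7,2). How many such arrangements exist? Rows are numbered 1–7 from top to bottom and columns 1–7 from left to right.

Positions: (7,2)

Branch on row 1: col 1 → 0; col 3 → 0; col 4 → 1; col 5 → 1; col 6 → 4; col 7 → 1.
Sum: 0 + 0 + 1 + 1 + 4 + 1 = 7.

7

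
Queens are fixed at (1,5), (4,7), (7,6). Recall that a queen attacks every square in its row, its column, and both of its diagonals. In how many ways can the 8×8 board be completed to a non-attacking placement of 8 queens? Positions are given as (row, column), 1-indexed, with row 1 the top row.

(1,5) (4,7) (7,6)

2

Branch on row 2: col 2 → 1; col 3 → 1; col 8 → 0.
Sum: 1 + 1 + 0 = 2.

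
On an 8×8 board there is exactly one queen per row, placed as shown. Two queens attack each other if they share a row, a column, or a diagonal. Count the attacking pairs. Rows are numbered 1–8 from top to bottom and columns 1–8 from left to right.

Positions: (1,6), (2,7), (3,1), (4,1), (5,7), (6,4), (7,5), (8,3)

7

Same column: (2,7)–(5,7) (column 7); (3,1)–(4,1) (column 1).
Same diagonal: (1,6)–(2,7) (|1−2| = |6−7| = 1); (3,1)–(6,4) (|3−6| = |1−4| = 3); (3,1)–(7,5) (|3−7| = |1−5| = 4); (5,7)–(7,5) (|5−7| = |7−5| = 2); (6,4)–(7,5) (|6−7| = |4−5| = 1).
Total attacking pairs: 7.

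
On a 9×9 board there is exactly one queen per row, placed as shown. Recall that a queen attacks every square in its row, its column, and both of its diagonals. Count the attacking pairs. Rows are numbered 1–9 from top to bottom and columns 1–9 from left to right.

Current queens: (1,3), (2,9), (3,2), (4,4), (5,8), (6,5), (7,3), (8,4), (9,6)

Same column: (1,3)–(7,3) (column 3); (4,4)–(8,4) (column 4).
Same diagonal: (2,9)–(6,5) (|2−6| = |9−5| = 4); (3,2)–(6,5) (|3−6| = |2−5| = 3); (7,3)–(8,4) (|7−8| = |3−4| = 1).
Total attacking pairs: 5.

5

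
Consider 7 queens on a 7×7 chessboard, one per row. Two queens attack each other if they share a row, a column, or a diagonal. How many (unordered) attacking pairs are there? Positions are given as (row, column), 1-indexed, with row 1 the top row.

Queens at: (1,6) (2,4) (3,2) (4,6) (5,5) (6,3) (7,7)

Same column: (1,6)–(4,6) (column 6).
Same diagonal: (2,4)–(4,6) (|2−4| = |4−6| = 2); (4,6)–(5,5) (|4−5| = |6−5| = 1); (5,5)–(7,7) (|5−7| = |5−7| = 2).
Total attacking pairs: 4.

4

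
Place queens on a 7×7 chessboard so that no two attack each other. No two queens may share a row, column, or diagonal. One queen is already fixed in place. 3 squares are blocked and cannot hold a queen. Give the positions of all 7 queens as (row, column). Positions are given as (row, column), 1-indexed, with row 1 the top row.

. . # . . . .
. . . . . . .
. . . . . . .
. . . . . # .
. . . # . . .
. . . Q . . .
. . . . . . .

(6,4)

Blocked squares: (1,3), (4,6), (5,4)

Row 1: attacked by (6,4)→{4}. Blocked: 3. Safe: 1, 2, 5, 6, 7. Place at column 7.
Row 2: attacked by (1,7)→{6,7}; (6,4)→{4}. Safe: 1, 2, 3, 5. Place at column 5.
Row 3: attacked by (1,7)→{5,7}; (2,5)→{4,5,6}; (6,4)→{1,4,7}. Safe: 2, 3. Place at column 3.
Row 4: attacked by (1,7)→{4,7}; (2,5)→{3,5,7}; (3,3)→{2,3,4}; (6,4)→{2,4,6}. Blocked: 6. Safe: 1. Place at column 1.
Row 5: attacked by (1,7)→{3,7}; (2,5)→{2,5}; (3,3)→{1,3,5}; (4,1)→{1,2}; (6,4)→{3,4,5}. Blocked: 4. Safe: 6. Place at column 6.
Row 7: attacked by (1,7)→{1,7}; (2,5)→{5}; (3,3)→{3,7}; (4,1)→{1,4}; (5,6)→{4,6}; (6,4)→{3,4,5}. Safe: 2. Place at column 2.
Columns [7, 5, 3, 1, 6, 4, 2], r−c [-6, -3, 0, 3, -1, 2, 5], r+c [8, 7, 6, 5, 11, 10, 9] are all distinct, so no two queens attack.

(1,7) (2,5) (3,3) (4,1) (5,6) (6,4) (7,2)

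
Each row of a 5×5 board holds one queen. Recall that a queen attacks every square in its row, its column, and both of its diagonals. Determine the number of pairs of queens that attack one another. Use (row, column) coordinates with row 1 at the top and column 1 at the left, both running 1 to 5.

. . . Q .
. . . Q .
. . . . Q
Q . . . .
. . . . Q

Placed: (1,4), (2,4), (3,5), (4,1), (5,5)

4

Same column: (1,4)–(2,4) (column 4); (3,5)–(5,5) (column 5).
Same diagonal: (1,4)–(4,1) (|1−4| = |4−1| = 3); (2,4)–(3,5) (|2−3| = |4−5| = 1).
Total attacking pairs: 4.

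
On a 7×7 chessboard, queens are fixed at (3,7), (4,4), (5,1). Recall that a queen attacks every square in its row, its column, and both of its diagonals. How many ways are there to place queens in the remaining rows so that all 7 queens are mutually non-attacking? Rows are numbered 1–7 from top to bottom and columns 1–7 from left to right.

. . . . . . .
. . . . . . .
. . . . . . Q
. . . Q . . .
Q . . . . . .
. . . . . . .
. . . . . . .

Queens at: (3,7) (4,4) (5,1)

2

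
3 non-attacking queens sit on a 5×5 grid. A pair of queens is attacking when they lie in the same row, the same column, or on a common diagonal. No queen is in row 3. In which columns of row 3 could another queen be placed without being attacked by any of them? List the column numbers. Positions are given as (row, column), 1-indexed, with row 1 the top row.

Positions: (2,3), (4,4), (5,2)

columns 1

(2,3) attacks row 3 at column 3 and diagonals 2, 4.
(4,4) attacks row 3 at column 4 and diagonals 3, 5.
(5,2) attacks row 3 at column 2 and diagonals 4.
Attacked columns: {2, 3, 4, 5}. Safe: {1}.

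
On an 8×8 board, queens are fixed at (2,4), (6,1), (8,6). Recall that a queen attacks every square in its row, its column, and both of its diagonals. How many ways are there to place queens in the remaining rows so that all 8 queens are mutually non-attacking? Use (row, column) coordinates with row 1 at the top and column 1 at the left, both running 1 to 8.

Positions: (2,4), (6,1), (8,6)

Branch on row 1: col 2 → 0; col 7 → 1; col 8 → 0.
Sum: 0 + 1 + 0 = 1.

1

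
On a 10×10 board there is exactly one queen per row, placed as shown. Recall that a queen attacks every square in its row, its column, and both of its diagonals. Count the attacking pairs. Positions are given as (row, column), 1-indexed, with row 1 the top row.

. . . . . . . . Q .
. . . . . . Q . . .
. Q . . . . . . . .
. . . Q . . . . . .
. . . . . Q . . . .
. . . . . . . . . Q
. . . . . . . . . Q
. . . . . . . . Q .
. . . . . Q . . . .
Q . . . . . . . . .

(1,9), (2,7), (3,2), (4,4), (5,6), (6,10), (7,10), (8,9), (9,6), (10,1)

6

Same column: (1,9)–(8,9) (column 9); (5,6)–(9,6) (column 6); (6,10)–(7,10) (column 10).
Same diagonal: (5,6)–(8,9) (|5−8| = |6−9| = 3); (5,6)–(10,1) (|5−10| = |6−1| = 5); (7,10)–(8,9) (|7−8| = |10−9| = 1).
Total attacking pairs: 6.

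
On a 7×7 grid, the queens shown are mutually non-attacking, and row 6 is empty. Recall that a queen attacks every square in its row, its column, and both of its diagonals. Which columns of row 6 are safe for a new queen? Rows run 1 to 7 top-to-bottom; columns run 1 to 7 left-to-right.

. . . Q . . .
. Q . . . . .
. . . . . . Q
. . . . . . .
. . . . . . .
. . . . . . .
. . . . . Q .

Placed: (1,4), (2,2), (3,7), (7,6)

columns 1, 3

(1,4) attacks row 6 at column 4.
(2,2) attacks row 6 at column 2 and diagonals 6.
(3,7) attacks row 6 at column 7 and diagonals 4.
(7,6) attacks row 6 at column 6 and diagonals 5, 7.
Attacked columns: {2, 4, 5, 6, 7}. Safe: {1, 3}.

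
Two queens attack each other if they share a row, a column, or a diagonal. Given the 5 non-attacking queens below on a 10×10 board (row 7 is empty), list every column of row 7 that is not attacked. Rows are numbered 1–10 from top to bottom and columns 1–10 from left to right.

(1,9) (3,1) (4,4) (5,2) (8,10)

columns 6, 8

(1,9) attacks row 7 at column 9 and diagonals 3.
(3,1) attacks row 7 at column 1 and diagonals 5.
(4,4) attacks row 7 at column 4 and diagonals 1, 7.
(5,2) attacks row 7 at column 2 and diagonals 4.
(8,10) attacks row 7 at column 10 and diagonals 9.
Attacked columns: {1, 2, 3, 4, 5, 7, 9, 10}. Safe: {6, 8}.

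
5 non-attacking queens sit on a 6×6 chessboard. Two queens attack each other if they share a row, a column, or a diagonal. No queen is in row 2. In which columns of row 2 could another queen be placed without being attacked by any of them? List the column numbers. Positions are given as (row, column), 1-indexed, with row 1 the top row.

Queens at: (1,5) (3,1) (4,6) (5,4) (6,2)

columns 3

(1,5) attacks row 2 at column 5 and diagonals 4, 6.
(3,1) attacks row 2 at column 1 and diagonals 2.
(4,6) attacks row 2 at column 6 and diagonals 4.
(5,4) attacks row 2 at column 4 and diagonals 1.
(6,2) attacks row 2 at column 2 and diagonals 6.
Attacked columns: {1, 2, 4, 5, 6}. Safe: {3}.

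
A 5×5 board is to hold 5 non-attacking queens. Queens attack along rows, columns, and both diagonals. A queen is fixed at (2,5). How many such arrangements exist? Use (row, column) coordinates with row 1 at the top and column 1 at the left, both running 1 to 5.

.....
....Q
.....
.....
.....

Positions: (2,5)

Branch on row 1: col 1 → 0; col 2 → 1; col 3 → 1.
Sum: 0 + 1 + 1 = 2.

2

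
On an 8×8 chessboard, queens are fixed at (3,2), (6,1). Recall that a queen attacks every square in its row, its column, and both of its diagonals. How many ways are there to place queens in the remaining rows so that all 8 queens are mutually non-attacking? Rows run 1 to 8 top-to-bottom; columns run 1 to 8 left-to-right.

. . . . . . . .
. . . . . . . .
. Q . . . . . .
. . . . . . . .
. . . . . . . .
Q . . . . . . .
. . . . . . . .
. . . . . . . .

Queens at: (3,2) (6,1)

8

Branch on row 1: col 3 → 3; col 5 → 3; col 7 → 2; col 8 → 0.
Sum: 3 + 3 + 2 + 0 = 8.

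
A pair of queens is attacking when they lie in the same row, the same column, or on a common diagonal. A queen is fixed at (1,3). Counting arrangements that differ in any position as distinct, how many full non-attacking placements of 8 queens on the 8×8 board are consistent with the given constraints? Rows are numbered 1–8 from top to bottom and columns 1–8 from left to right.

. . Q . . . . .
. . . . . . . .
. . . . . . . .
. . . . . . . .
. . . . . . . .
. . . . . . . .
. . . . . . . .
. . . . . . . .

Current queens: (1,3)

16

Branch on row 2: col 1 → 1; col 5 → 4; col 6 → 8; col 7 → 2; col 8 → 1.
Sum: 1 + 4 + 8 + 2 + 1 = 16.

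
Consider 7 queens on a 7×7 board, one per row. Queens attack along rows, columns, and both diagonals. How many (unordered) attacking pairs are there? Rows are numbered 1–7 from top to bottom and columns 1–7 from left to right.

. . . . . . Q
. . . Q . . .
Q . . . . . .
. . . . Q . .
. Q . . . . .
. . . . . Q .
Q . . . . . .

2

Same column: (3,1)–(7,1) (column 1).
Same diagonal: (1,7)–(7,1) (|1−7| = |7−1| = 6).
Total attacking pairs: 2.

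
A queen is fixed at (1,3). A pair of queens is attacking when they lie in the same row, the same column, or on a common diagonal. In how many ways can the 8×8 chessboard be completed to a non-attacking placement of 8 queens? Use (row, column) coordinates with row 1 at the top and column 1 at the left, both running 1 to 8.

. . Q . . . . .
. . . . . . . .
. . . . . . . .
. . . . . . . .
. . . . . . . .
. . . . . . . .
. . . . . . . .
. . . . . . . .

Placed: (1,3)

16

Branch on row 2: col 1 → 1; col 5 → 4; col 6 → 8; col 7 → 2; col 8 → 1.
Sum: 1 + 4 + 8 + 2 + 1 = 16.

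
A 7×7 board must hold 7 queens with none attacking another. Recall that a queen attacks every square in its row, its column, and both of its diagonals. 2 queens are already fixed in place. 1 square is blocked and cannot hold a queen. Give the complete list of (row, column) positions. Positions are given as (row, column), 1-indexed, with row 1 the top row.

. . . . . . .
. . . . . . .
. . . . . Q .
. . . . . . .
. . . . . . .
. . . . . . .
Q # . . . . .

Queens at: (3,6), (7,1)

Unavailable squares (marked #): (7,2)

Row 1: attacked by (3,6)→{4,6}; (7,1)→{1,7}. Safe: 2, 3, 5. Place at column 5.
Row 2: attacked by (1,5)→{4,5,6}; (3,6)→{5,6,7}; (7,1)→{1,6}. Safe: 2, 3. Place at column 2.
Row 4: attacked by (1,5)→{2,5}; (2,2)→{2,4}; (3,6)→{5,6,7}; (7,1)→{1,4}. Safe: 3. Place at column 3.
Row 5: attacked by (1,5)→{1,5}; (2,2)→{2,5}; (3,6)→{4,6}; (4,3)→{2,3,4}; (7,1)→{1,3}. Safe: 7. Place at column 7.
Row 6: attacked by (1,5)→{5}; (2,2)→{2,6}; (3,6)→{3,6}; (4,3)→{1,3,5}; (5,7)→{6,7}; (7,1)→{1,2}. Safe: 4. Place at column 4.
Columns [5, 2, 6, 3, 7, 4, 1], r−c [-4, 0, -3, 1, -2, 2, 6], r+c [6, 4, 9, 7, 12, 10, 8] are all distinct, so no two queens attack.

(1,5) (2,2) (3,6) (4,3) (5,7) (6,4) (7,1)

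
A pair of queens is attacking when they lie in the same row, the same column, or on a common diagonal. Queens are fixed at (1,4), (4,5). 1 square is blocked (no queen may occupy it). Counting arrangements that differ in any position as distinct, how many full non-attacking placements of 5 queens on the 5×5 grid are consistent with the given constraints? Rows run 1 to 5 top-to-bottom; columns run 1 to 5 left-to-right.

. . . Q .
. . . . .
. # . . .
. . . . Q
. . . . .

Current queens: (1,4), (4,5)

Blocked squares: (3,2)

Branch on row 2: col 1 → 1; col 2 → 0.
Sum: 1 + 0 = 1.

1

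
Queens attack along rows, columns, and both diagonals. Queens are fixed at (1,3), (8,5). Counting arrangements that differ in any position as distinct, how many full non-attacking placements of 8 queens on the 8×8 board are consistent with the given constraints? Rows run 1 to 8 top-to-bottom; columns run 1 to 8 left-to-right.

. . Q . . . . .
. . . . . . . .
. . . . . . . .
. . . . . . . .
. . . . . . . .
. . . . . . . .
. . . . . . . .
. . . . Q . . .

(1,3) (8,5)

Branch on row 2: col 1 → 0; col 6 → 2; col 7 → 1; col 8 → 1.
Sum: 0 + 2 + 1 + 1 = 4.

4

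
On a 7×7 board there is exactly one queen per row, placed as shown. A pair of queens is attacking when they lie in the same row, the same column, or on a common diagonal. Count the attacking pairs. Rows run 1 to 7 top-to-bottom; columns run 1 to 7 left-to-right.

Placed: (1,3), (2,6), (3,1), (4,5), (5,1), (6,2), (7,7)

Same column: (3,1)–(5,1) (column 1).
Same diagonal: (1,3)–(3,1) (|1−3| = |3−1| = 2); (2,6)–(6,2) (|2−6| = |6−2| = 4); (5,1)–(6,2) (|5−6| = |1−2| = 1).
Total attacking pairs: 4.

4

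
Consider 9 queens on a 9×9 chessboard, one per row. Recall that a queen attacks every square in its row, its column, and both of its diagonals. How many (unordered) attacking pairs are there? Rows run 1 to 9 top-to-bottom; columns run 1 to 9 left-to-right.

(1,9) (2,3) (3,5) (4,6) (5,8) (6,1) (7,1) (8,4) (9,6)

5

Same column: (4,6)–(9,6) (column 6); (6,1)–(7,1) (column 1).
Same diagonal: (1,9)–(4,6) (|1−4| = |9−6| = 3); (3,5)–(4,6) (|3−4| = |5−6| = 1); (3,5)–(7,1) (|3−7| = |5−1| = 4).
Total attacking pairs: 5.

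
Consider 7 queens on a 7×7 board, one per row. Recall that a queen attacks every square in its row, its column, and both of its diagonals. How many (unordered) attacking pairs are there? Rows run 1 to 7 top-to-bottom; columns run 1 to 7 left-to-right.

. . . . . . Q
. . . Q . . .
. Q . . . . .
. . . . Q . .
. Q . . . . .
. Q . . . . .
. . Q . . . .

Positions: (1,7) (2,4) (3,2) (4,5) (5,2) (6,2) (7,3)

5

Same column: (3,2)–(5,2) (column 2); (3,2)–(6,2) (column 2); (5,2)–(6,2) (column 2).
Same diagonal: (1,7)–(6,2) (|1−6| = |7−2| = 5); (6,2)–(7,3) (|6−7| = |2−3| = 1).
Total attacking pairs: 5.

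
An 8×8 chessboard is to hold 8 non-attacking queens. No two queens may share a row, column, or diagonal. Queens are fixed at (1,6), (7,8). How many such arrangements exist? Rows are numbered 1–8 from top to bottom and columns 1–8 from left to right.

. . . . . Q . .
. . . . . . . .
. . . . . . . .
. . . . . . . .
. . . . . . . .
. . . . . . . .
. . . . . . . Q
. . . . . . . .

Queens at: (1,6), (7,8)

Branch on row 2: col 1 → 0; col 2 → 1; col 4 → 0.
Sum: 0 + 1 + 0 = 1.

1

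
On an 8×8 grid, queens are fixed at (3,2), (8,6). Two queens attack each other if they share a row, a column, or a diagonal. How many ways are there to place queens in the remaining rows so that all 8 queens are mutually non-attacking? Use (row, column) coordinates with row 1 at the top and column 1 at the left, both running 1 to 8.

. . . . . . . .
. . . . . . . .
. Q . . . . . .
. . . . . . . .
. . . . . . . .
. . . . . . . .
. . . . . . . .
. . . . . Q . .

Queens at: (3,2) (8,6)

4

Branch on row 1: col 1 → 0; col 3 → 2; col 5 → 1; col 7 → 1; col 8 → 0.
Sum: 0 + 2 + 1 + 1 + 0 = 4.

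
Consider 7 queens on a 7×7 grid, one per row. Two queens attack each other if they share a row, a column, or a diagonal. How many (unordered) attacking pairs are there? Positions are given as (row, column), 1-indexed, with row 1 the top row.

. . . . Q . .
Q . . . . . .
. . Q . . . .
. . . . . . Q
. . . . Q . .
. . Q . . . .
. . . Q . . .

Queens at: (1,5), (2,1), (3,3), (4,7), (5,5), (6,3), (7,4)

6

Same column: (1,5)–(5,5) (column 5); (3,3)–(6,3) (column 3).
Same diagonal: (1,5)–(3,3) (|1−3| = |5−3| = 2); (3,3)–(5,5) (|3−5| = |3−5| = 2); (4,7)–(7,4) (|4−7| = |7−4| = 3); (6,3)–(7,4) (|6−7| = |3−4| = 1).
Total attacking pairs: 6.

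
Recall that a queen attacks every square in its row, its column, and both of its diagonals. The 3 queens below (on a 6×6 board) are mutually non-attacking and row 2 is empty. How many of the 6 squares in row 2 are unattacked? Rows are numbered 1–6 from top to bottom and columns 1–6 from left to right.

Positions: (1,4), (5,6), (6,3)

2

(1,4) attacks row 2 at column 4 and diagonals 3, 5.
(5,6) attacks row 2 at column 6 and diagonals 3.
(6,3) attacks row 2 at column 3.
Attacked columns: {3, 4, 5, 6}. Safe: {1, 2}.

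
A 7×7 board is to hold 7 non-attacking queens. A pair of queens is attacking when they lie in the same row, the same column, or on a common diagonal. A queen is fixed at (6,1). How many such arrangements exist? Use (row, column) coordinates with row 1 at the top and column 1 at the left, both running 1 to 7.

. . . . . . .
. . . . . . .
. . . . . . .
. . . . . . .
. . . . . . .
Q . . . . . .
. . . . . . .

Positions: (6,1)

Branch on row 1: col 2 → 1; col 3 → 1; col 4 → 2; col 5 → 2; col 7 → 1.
Sum: 1 + 1 + 2 + 2 + 1 = 7.

7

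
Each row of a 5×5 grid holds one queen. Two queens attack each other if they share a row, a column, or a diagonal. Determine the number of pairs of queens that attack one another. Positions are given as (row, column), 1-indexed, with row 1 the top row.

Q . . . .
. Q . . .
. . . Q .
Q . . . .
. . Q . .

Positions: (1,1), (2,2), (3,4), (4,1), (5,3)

2

Same column: (1,1)–(4,1) (column 1).
Same diagonal: (1,1)–(2,2) (|1−2| = |1−2| = 1).
Total attacking pairs: 2.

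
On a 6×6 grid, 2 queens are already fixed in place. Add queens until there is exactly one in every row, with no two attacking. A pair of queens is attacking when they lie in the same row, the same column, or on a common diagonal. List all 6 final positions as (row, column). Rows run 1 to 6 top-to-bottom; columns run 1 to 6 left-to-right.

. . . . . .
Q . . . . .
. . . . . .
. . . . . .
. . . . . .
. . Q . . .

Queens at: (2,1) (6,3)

(1,4) (2,1) (3,5) (4,2) (5,6) (6,3)

Row 1: attacked by (2,1)→{1,2}; (6,3)→{3}. Safe: 4, 5, 6. Place at column 4.
Row 3: attacked by (1,4)→{2,4,6}; (2,1)→{1,2}; (6,3)→{3,6}. Safe: 5. Place at column 5.
Row 4: attacked by (1,4)→{1,4}; (2,1)→{1,3}; (3,5)→{4,5,6}; (6,3)→{1,3,5}. Safe: 2. Place at column 2.
Row 5: attacked by (1,4)→{4}; (2,1)→{1,4}; (3,5)→{3,5}; (4,2)→{1,2,3}; (6,3)→{2,3,4}. Safe: 6. Place at column 6.
Columns [4, 1, 5, 2, 6, 3], r−c [-3, 1, -2, 2, -1, 3], r+c [5, 3, 8, 6, 11, 9] are all distinct, so no two queens attack.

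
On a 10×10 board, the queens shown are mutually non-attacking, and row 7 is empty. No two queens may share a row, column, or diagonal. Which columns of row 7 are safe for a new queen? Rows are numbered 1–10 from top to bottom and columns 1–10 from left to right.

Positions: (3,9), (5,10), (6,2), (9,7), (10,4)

columns 6

(3,9) attacks row 7 at column 9 and diagonals 5.
(5,10) attacks row 7 at column 10 and diagonals 8.
(6,2) attacks row 7 at column 2 and diagonals 1, 3.
(9,7) attacks row 7 at column 7 and diagonals 5, 9.
(10,4) attacks row 7 at column 4 and diagonals 1, 7.
Attacked columns: {1, 2, 3, 4, 5, 7, 8, 9, 10}. Safe: {6}.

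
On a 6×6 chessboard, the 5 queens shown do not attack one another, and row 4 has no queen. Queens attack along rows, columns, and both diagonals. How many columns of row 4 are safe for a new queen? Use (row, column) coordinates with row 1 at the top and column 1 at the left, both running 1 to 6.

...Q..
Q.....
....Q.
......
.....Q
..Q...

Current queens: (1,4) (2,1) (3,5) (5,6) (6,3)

1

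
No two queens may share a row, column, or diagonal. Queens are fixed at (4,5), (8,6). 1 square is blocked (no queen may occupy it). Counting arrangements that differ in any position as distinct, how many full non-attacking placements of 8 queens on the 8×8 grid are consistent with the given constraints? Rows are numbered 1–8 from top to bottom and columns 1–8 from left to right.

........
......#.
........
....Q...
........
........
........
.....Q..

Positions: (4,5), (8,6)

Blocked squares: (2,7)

3

Branch on row 1: col 1 → 0; col 3 → 1; col 4 → 1; col 7 → 1.
Sum: 0 + 1 + 1 + 1 = 3.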